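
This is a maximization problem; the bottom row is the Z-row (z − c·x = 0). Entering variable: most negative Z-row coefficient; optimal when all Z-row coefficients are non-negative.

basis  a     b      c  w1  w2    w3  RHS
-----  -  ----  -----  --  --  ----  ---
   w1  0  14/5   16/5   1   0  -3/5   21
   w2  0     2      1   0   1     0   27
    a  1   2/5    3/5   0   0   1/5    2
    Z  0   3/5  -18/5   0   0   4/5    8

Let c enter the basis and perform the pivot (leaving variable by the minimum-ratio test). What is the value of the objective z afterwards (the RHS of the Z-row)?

20

Ratio test on column c — row 1: 21/(16/5) = 105/16; row 2: 27/1 = 27; row 3: 2/(3/5) = 10/3. Minimum is 10/3 at row 3 (a leaves); pivot element 3/5.
Pivot on row 3; the Z-row RHS becomes 8 − (-18/5)·(10/3) = 20.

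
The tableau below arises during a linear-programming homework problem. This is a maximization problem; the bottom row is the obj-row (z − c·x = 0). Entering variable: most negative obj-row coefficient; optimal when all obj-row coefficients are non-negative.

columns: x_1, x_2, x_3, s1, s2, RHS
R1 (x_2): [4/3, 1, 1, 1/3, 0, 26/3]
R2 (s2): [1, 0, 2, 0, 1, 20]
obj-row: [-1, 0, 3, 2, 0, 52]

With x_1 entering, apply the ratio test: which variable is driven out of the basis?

Column x_1 entries and ratios — x_2: (26/3)/(4/3) = 13/2; s2: 20/1 = 20.
Smallest ratio is 13/2 in the row of x_2, so x_2 leaves.

x_2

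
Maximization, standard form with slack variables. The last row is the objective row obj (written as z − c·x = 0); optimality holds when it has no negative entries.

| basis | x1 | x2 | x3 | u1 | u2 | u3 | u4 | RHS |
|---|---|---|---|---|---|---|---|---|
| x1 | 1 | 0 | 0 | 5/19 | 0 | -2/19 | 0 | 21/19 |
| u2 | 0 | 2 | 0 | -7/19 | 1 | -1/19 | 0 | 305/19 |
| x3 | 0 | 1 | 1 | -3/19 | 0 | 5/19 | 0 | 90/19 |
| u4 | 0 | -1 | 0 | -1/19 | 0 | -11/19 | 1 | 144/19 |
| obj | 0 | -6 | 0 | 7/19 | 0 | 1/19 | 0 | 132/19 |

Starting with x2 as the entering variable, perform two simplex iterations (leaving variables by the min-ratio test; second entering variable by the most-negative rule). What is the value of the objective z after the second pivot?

189/5

Ratio test on column x2 — row 1: entry 0 ≤ 0; row 2: (305/19)/2 = 305/38; row 3: (90/19)/1 = 90/19; row 4: entry -1 ≤ 0. Minimum is 90/19 at row 3 (x3 leaves); pivot element 1.
Pivot on row 3; the obj-row RHS becomes 132/19 − (-6)·(90/19) = 672/19.
Next entering variable (most negative obj-row entry -11/19): u1.
Ratio test on column u1 — row 1: (21/19)/(5/19) = 21/5; row 2: entry -1/19 ≤ 0; row 3: entry -3/19 ≤ 0; row 4: entry -4/19 ≤ 0. Minimum is 21/5 at row 1 (x1 leaves); pivot element 5/19.
After the second pivot the obj-row RHS is 672/19 − (-11/19)·(21/5) = 189/5.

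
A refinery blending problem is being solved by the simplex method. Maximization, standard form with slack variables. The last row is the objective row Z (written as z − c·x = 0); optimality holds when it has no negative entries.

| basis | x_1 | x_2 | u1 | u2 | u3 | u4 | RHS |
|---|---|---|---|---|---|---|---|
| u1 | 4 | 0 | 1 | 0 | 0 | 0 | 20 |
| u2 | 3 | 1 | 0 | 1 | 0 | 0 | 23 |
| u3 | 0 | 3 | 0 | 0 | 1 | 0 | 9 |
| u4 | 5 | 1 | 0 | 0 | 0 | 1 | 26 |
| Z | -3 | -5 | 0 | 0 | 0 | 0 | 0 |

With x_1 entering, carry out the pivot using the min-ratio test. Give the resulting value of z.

Ratio test on column x_1 — row 1: 20/4 = 5; row 2: 23/3 = 23/3; row 3: entry 0 ≤ 0; row 4: 26/5 = 26/5. Minimum is 5 at row 1 (u1 leaves); pivot element 4.
Pivot on row 1; the Z-row RHS becomes 0 − (-3)·5 = 15.

15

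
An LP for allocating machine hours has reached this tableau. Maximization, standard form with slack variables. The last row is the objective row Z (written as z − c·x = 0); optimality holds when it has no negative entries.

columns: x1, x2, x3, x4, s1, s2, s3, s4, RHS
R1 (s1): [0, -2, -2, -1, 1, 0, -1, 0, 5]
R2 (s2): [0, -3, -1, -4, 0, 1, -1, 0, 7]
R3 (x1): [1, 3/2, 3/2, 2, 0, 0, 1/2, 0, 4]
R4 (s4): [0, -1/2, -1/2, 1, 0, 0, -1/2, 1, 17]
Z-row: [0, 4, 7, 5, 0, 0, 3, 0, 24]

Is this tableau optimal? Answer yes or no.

Every Z-row coefficient is ≥ 0, so the tableau is optimal.

yes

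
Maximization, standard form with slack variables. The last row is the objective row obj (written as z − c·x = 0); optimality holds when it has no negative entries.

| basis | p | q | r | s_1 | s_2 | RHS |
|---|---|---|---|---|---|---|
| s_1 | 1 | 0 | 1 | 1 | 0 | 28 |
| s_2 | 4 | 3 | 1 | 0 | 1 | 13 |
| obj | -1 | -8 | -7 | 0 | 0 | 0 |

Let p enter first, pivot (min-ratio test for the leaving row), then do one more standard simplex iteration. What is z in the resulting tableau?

104/3

Ratio test on column p — row 1: 28/1 = 28; row 2: 13/4 = 13/4. Minimum is 13/4 at row 2 (s_2 leaves); pivot element 4.
Pivot on row 2; the obj-row RHS becomes 0 − (-1)·(13/4) = 13/4.
Next entering variable (most negative obj-row entry -29/4): q.
Ratio test on column q — row 1: entry -3/4 ≤ 0; row 2: (13/4)/(3/4) = 13/3. Minimum is 13/3 at row 2 (p leaves); pivot element 3/4.
After the second pivot the obj-row RHS is 13/4 − (-29/4)·(13/3) = 104/3.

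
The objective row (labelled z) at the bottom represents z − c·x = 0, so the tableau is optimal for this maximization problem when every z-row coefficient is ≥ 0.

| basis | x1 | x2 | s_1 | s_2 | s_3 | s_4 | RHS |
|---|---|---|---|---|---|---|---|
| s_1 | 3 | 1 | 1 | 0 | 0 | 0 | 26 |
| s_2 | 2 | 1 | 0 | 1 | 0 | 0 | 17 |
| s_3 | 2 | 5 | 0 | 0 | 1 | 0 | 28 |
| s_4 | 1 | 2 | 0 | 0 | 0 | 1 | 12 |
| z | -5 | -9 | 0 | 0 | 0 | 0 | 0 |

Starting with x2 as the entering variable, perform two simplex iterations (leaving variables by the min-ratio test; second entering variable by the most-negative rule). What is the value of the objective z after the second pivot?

56

Ratio test on column x2 — row 1: 26/1 = 26; row 2: 17/1 = 17; row 3: 28/5 = 28/5; row 4: 12/2 = 6. Minimum is 28/5 at row 3 (s_3 leaves); pivot element 5.
Pivot on row 3; the z-row RHS becomes 0 − (-9)·(28/5) = 252/5.
Next entering variable (most negative z-row entry -7/5): x1.
Ratio test on column x1 — row 1: (102/5)/(13/5) = 102/13; row 2: (57/5)/(8/5) = 57/8; row 3: (28/5)/(2/5) = 14; row 4: (4/5)/(1/5) = 4. Minimum is 4 at row 4 (s_4 leaves); pivot element 1/5.
After the second pivot the z-row RHS is 252/5 − (-7/5)·4 = 56.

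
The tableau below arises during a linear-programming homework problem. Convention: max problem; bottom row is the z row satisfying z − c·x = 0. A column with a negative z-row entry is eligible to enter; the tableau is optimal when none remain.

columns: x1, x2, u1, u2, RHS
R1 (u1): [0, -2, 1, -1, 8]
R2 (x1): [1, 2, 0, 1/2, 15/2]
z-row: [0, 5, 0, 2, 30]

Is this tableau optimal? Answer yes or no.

yes

Every z-row coefficient is ≥ 0, so the tableau is optimal.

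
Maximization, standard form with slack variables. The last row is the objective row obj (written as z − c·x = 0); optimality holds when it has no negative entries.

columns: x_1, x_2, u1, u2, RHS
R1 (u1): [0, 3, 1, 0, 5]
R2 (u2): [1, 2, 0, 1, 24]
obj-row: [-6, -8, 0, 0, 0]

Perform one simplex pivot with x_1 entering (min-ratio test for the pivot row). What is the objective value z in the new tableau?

144

Ratio test on column x_1 — row 1: entry 0 ≤ 0; row 2: 24/1 = 24. Minimum is 24 at row 2 (u2 leaves); pivot element 1.
Pivot on row 2; the obj-row RHS becomes 0 − (-6)·24 = 144.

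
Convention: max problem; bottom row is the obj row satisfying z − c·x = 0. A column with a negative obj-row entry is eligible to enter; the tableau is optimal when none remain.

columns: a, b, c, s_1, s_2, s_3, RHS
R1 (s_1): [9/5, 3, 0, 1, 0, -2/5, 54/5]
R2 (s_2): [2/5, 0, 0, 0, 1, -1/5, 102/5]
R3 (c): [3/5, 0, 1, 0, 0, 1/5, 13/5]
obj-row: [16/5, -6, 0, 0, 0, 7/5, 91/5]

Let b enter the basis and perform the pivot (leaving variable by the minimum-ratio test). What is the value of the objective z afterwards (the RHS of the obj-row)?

Ratio test on column b — row 1: (54/5)/3 = 18/5; row 2: entry 0 ≤ 0; row 3: entry 0 ≤ 0. Minimum is 18/5 at row 1 (s_1 leaves); pivot element 3.
Pivot on row 1; the obj-row RHS becomes 91/5 − (-6)·(18/5) = 199/5.

199/5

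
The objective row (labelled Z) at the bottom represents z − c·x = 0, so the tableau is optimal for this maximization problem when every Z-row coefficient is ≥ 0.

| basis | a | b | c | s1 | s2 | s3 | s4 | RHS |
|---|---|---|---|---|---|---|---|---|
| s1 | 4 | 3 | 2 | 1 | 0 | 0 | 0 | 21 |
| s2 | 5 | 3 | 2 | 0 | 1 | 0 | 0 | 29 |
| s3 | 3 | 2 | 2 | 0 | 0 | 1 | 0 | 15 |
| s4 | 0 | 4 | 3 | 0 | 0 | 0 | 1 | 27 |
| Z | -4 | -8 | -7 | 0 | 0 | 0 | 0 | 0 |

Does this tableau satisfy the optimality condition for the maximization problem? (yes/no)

The Z-row has a negative entry -8 in column b, so it is not optimal.

no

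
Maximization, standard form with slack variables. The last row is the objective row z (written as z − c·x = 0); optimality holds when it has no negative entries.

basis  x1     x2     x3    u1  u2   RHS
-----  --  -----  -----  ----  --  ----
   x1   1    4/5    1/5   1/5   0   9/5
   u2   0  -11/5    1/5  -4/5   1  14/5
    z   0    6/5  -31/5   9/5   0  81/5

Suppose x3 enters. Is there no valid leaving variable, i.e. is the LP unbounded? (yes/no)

no

Column x3 has positive entries in row(s) 1, 2, so the ratio test bounds it — not unbounded.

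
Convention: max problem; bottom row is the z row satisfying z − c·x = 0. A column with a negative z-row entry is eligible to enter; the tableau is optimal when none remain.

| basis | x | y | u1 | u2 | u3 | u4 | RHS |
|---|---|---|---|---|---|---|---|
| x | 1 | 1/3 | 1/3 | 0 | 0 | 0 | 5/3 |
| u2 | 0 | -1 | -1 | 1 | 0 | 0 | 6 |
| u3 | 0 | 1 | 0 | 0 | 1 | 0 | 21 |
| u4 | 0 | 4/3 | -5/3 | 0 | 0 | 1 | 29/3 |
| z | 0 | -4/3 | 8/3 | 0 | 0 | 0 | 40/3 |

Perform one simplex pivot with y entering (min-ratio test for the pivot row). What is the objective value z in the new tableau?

20

Ratio test on column y — row 1: (5/3)/(1/3) = 5; row 2: entry -1 ≤ 0; row 3: 21/1 = 21; row 4: (29/3)/(4/3) = 29/4. Minimum is 5 at row 1 (x leaves); pivot element 1/3.
Pivot on row 1; the z-row RHS becomes 40/3 − (-4/3)·5 = 20.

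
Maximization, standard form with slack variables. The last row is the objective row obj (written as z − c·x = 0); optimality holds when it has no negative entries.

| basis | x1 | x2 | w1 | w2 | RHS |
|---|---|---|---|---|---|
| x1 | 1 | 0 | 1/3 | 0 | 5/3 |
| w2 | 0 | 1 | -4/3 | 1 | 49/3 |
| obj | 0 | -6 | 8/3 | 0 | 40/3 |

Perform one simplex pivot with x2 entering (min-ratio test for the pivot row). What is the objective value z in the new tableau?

334/3

Ratio test on column x2 — row 1: entry 0 ≤ 0; row 2: (49/3)/1 = 49/3. Minimum is 49/3 at row 2 (w2 leaves); pivot element 1.
Pivot on row 2; the obj-row RHS becomes 40/3 − (-6)·(49/3) = 334/3.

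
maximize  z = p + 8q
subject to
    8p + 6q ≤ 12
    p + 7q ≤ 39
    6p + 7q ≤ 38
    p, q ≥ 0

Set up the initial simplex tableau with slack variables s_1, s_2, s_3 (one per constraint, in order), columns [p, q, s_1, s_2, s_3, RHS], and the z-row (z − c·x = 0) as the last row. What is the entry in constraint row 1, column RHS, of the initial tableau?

12

The RHS of constraint 1 is b_1 = 12.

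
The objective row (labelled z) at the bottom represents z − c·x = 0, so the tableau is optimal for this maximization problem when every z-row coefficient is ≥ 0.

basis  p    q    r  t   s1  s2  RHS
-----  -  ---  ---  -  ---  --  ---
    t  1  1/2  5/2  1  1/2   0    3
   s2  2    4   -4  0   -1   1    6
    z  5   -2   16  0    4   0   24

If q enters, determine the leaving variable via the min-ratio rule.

s2

Column q entries and ratios — t: 3/(1/2) = 6; s2: 6/4 = 3/2.
Smallest ratio is 3/2 in the row of s2, so s2 leaves.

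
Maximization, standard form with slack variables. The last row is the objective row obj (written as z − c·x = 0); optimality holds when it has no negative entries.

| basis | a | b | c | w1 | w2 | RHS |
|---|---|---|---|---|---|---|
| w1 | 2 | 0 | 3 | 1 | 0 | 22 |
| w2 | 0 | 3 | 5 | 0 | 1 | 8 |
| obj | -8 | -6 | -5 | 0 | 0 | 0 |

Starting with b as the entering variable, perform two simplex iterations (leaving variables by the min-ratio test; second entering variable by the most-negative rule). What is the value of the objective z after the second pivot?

104

Ratio test on column b — row 1: entry 0 ≤ 0; row 2: 8/3 = 8/3. Minimum is 8/3 at row 2 (w2 leaves); pivot element 3.
Pivot on row 2; the obj-row RHS becomes 0 − (-6)·(8/3) = 16.
Next entering variable (most negative obj-row entry -8): a.
Ratio test on column a — row 1: 22/2 = 11; row 2: entry 0 ≤ 0. Minimum is 11 at row 1 (w1 leaves); pivot element 2.
After the second pivot the obj-row RHS is 16 − (-8)·11 = 104.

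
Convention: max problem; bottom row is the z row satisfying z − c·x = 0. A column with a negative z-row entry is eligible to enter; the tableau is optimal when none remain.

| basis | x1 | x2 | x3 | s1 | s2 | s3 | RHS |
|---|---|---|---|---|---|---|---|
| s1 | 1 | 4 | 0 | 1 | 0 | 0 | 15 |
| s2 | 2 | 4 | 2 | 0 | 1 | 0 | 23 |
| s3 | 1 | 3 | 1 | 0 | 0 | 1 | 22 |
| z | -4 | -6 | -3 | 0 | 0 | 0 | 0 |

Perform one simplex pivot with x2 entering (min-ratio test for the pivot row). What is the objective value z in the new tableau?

Ratio test on column x2 — row 1: 15/4 = 15/4; row 2: 23/4 = 23/4; row 3: 22/3 = 22/3. Minimum is 15/4 at row 1 (s1 leaves); pivot element 4.
Pivot on row 1; the z-row RHS becomes 0 − (-6)·(15/4) = 45/2.

45/2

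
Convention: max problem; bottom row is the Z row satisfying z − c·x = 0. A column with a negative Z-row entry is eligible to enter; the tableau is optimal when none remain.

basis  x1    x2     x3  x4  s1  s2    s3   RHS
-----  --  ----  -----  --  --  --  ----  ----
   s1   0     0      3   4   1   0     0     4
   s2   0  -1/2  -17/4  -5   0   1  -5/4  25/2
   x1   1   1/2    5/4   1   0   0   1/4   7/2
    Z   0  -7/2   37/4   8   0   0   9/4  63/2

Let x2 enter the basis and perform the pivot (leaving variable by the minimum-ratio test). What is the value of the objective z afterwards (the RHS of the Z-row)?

Ratio test on column x2 — row 1: entry 0 ≤ 0; row 2: entry -1/2 ≤ 0; row 3: (7/2)/(1/2) = 7. Minimum is 7 at row 3 (x1 leaves); pivot element 1/2.
Pivot on row 3; the Z-row RHS becomes 63/2 − (-7/2)·7 = 56.

56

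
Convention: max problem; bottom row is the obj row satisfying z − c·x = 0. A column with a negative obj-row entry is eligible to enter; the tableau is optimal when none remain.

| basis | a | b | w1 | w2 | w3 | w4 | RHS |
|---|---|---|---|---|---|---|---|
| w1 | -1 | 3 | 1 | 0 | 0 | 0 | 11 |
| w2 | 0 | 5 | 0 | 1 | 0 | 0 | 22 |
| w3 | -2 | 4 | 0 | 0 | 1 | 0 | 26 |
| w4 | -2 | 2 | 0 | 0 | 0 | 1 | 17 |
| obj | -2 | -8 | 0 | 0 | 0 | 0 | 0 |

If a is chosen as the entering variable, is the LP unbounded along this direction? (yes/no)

yes

Every constraint-row entry in column a is ≤ 0, so increasing a is unbounded.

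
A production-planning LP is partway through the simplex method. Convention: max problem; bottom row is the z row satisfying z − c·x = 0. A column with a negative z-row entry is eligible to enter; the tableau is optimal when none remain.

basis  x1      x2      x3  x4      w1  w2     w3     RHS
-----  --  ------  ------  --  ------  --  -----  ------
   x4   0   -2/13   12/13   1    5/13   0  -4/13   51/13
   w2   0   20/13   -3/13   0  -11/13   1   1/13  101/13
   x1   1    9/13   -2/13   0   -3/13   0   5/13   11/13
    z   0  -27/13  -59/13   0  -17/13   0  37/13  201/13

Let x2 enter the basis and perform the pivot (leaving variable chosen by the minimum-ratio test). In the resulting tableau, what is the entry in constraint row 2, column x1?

Ratio test on column x2 — row 1: entry -2/13 ≤ 0; row 2: (101/13)/(20/13) = 101/20; row 3: (11/13)/(9/13) = 11/9. Minimum is 11/9 at row 3 (x1 leaves); pivot element 9/13.
Divide row 3 by 9/13; eliminate column x2 from the other rows.
Row 2 update in column x1: 0 − (20/13)·(13/9) = -20/9.

-20/9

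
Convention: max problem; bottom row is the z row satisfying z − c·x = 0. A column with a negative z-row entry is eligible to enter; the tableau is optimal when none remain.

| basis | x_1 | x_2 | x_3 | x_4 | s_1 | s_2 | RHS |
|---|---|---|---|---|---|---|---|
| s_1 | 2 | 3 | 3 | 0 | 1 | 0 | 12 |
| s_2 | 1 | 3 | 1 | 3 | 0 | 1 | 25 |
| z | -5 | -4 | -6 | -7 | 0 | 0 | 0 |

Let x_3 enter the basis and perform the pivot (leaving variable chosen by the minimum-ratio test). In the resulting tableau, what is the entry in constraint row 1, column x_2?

1

Ratio test on column x_3 — row 1: 12/3 = 4; row 2: 25/1 = 25. Minimum is 4 at row 1 (s_1 leaves); pivot element 3.
Divide row 1 by 3; eliminate column x_3 from the other rows.
In the new row 1, the x_2 entry is the old entry divided by the pivot: 3/3 = 1.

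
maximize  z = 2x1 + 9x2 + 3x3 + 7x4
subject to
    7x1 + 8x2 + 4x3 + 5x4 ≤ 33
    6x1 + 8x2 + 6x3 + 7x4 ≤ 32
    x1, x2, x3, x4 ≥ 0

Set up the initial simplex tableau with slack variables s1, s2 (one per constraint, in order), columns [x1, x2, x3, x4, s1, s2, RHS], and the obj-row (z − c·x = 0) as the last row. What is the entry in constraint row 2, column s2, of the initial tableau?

1

Slack s2 belongs to constraint 2; its column is the unit vector e_2, so the entry in row 2 is 1.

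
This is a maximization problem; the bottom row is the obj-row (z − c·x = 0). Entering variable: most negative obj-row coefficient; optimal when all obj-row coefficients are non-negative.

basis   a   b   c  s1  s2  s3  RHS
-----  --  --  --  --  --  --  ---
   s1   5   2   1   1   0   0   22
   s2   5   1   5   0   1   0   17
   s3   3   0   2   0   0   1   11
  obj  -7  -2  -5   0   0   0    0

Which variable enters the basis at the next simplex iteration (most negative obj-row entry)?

a

Negative obj-row entries: a: -7, b: -2, c: -5.
The most negative is -7 in column a, so a enters.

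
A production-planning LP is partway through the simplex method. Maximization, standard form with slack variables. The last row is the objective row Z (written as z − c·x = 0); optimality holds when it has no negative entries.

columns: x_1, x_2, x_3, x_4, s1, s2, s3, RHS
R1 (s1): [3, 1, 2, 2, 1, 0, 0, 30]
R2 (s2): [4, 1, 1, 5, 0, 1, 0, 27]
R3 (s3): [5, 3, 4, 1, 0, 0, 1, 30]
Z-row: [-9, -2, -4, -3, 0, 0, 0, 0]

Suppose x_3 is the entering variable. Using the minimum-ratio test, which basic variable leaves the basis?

Column x_3 entries and ratios — s1: 30/2 = 15; s2: 27/1 = 27; s3: 30/4 = 15/2.
Smallest ratio is 15/2 in the row of s3, so s3 leaves.

s3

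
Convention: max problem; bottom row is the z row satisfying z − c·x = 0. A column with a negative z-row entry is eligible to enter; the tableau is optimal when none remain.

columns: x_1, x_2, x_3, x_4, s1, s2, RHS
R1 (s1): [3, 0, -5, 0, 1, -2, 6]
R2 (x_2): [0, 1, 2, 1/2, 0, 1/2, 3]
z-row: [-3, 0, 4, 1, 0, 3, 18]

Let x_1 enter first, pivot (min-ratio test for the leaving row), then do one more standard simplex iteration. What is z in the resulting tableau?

Ratio test on column x_1 — row 1: 6/3 = 2; row 2: entry 0 ≤ 0. Minimum is 2 at row 1 (s1 leaves); pivot element 3.
Pivot on row 1; the z-row RHS becomes 18 − (-3)·2 = 24.
Next entering variable (most negative z-row entry -1): x_3.
Ratio test on column x_3 — row 1: entry -5/3 ≤ 0; row 2: 3/2 = 3/2. Minimum is 3/2 at row 2 (x_2 leaves); pivot element 2.
After the second pivot the z-row RHS is 24 − (-1)·(3/2) = 51/2.

51/2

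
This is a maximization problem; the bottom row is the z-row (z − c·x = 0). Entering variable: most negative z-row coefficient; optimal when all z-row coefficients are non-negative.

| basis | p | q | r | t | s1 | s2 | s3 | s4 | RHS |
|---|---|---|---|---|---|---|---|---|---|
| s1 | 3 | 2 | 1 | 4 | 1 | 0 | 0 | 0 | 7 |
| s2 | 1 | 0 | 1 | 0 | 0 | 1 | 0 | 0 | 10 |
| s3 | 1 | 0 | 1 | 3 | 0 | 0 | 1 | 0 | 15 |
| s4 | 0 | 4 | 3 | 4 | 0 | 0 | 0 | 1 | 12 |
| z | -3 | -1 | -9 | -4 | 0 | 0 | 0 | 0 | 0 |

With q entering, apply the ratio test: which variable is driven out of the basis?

s4

Column q entries and ratios — s1: 7/2 = 7/2; s2: 0 ≤ 0, skip; s3: 0 ≤ 0, skip; s4: 12/4 = 3.
Smallest ratio is 3 in the row of s4, so s4 leaves.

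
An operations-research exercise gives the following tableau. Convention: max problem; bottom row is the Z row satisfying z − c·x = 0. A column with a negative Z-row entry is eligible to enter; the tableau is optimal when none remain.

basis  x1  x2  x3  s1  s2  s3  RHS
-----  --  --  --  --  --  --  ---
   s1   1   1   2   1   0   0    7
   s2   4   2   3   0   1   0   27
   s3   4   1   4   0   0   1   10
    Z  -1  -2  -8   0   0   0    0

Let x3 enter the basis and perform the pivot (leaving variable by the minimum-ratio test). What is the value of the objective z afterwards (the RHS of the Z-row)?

Ratio test on column x3 — row 1: 7/2 = 7/2; row 2: 27/3 = 9; row 3: 10/4 = 5/2. Minimum is 5/2 at row 3 (s3 leaves); pivot element 4.
Pivot on row 3; the Z-row RHS becomes 0 − (-8)·(5/2) = 20.

20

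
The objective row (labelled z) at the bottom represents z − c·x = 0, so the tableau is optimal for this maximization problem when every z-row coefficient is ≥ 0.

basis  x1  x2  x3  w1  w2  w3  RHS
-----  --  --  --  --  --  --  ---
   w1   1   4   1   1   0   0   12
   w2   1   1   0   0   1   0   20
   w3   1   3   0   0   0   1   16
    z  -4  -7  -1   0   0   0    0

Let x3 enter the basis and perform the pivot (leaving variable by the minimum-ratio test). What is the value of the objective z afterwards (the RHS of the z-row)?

Ratio test on column x3 — row 1: 12/1 = 12; row 2: entry 0 ≤ 0; row 3: entry 0 ≤ 0. Minimum is 12 at row 1 (w1 leaves); pivot element 1.
Pivot on row 1; the z-row RHS becomes 0 − (-1)·12 = 12.

12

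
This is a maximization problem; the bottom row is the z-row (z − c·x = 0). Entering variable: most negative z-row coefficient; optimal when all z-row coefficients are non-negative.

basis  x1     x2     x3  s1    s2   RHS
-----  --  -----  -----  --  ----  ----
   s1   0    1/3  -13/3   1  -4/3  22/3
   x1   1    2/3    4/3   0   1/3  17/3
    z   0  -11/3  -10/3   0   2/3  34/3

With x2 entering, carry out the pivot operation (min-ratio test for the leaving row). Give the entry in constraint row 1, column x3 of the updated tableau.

Ratio test on column x2 — row 1: (22/3)/(1/3) = 22; row 2: (17/3)/(2/3) = 17/2. Minimum is 17/2 at row 2 (x1 leaves); pivot element 2/3.
Divide row 2 by 2/3; eliminate column x2 from the other rows.
Row 1 update in column x3: -13/3 − (1/3)·2 = -5.

-5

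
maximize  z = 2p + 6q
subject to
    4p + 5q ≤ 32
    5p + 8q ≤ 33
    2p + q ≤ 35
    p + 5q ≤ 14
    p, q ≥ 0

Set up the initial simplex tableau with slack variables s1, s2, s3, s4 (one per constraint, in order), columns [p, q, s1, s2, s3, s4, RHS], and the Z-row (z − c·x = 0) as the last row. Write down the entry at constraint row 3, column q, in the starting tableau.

1

Constraint 3 has coefficient 1 on q.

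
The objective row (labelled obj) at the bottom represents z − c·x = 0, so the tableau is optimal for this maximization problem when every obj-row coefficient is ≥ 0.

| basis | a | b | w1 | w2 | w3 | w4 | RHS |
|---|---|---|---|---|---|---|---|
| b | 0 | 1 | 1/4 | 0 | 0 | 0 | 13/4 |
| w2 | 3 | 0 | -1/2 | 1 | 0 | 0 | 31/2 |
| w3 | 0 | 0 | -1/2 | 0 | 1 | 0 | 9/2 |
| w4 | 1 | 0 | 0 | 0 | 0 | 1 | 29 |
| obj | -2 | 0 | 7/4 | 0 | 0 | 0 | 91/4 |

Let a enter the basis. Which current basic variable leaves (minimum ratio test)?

w2

Column a entries and ratios — b: 0 ≤ 0, skip; w2: (31/2)/3 = 31/6; w3: 0 ≤ 0, skip; w4: 29/1 = 29.
Smallest ratio is 31/6 in the row of w2, so w2 leaves.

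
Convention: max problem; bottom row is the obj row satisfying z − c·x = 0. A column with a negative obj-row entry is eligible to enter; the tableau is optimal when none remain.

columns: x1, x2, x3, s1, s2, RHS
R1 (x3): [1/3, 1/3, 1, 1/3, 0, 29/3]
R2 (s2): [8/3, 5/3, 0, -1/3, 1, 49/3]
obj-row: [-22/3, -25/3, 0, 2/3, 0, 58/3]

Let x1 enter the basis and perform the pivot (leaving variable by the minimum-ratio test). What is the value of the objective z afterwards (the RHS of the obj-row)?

Ratio test on column x1 — row 1: (29/3)/(1/3) = 29; row 2: (49/3)/(8/3) = 49/8. Minimum is 49/8 at row 2 (s2 leaves); pivot element 8/3.
Pivot on row 2; the obj-row RHS becomes 58/3 − (-22/3)·(49/8) = 257/4.

257/4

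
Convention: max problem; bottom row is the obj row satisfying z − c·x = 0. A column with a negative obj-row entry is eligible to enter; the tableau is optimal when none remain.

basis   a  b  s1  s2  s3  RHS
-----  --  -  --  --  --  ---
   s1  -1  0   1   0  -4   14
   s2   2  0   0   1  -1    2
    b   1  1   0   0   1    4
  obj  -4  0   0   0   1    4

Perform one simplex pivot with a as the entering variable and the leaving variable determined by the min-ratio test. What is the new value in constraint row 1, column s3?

Ratio test on column a — row 1: entry -1 ≤ 0; row 2: 2/2 = 1; row 3: 4/1 = 4. Minimum is 1 at row 2 (s2 leaves); pivot element 2.
Divide row 2 by 2; eliminate column a from the other rows.
Row 1 update in column s3: -4 − (-1)·(-1/2) = -9/2.

-9/2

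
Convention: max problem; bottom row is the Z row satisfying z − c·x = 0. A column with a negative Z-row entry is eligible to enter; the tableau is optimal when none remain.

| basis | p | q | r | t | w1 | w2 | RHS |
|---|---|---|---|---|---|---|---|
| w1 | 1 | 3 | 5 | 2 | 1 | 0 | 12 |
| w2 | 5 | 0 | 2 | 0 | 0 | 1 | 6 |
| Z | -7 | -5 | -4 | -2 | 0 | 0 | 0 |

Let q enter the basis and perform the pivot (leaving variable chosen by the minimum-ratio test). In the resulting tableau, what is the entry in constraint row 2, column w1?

0

Ratio test on column q — row 1: 12/3 = 4; row 2: entry 0 ≤ 0. Minimum is 4 at row 1 (w1 leaves); pivot element 3.
Divide row 1 by 3; eliminate column q from the other rows.
Row 2 update in column w1: 0 − 0·(1/3) = 0.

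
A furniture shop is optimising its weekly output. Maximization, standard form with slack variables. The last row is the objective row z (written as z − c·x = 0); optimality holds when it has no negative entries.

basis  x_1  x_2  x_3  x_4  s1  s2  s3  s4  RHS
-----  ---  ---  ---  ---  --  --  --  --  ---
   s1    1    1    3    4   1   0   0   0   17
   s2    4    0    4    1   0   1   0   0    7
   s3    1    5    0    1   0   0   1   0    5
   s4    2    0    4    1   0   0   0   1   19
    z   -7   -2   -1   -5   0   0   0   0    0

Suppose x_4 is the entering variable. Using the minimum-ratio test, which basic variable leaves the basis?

s1

Column x_4 entries and ratios — s1: 17/4 = 17/4; s2: 7/1 = 7; s3: 5/1 = 5; s4: 19/1 = 19.
Smallest ratio is 17/4 in the row of s1, so s1 leaves.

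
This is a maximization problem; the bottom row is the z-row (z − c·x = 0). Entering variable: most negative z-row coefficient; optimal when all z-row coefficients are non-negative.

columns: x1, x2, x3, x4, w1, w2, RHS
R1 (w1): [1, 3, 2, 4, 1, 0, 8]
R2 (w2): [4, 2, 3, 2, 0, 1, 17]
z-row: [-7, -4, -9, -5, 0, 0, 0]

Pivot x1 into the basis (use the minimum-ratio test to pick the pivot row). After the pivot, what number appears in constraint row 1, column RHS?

15/4

Ratio test on column x1 — row 1: 8/1 = 8; row 2: 17/4 = 17/4. Minimum is 17/4 at row 2 (w2 leaves); pivot element 4.
Divide row 2 by 4; eliminate column x1 from the other rows.
Row 1 update in column RHS: 8 − 1·(17/4) = 15/4.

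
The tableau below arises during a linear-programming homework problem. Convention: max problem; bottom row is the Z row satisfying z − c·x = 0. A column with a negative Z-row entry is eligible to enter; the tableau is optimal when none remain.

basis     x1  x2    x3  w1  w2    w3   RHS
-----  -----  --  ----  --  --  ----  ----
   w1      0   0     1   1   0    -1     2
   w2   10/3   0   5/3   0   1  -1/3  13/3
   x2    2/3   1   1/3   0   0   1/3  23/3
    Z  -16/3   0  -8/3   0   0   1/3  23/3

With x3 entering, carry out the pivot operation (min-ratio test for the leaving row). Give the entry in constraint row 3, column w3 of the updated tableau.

Ratio test on column x3 — row 1: 2/1 = 2; row 2: (13/3)/(5/3) = 13/5; row 3: (23/3)/(1/3) = 23. Minimum is 2 at row 1 (w1 leaves); pivot element 1.
Divide row 1 by 1; eliminate column x3 from the other rows.
Row 3 update in column w3: 1/3 − (1/3)·(-1) = 2/3.

2/3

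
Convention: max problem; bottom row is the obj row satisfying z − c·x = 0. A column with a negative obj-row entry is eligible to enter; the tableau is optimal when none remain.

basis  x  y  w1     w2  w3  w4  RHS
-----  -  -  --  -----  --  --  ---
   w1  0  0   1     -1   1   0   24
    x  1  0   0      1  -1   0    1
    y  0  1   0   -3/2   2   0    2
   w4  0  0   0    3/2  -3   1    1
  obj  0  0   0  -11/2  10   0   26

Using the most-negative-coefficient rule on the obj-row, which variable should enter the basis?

Negative obj-row entries: w2: -11/2.
The most negative is -11/2 in column w2, so w2 enters.

w2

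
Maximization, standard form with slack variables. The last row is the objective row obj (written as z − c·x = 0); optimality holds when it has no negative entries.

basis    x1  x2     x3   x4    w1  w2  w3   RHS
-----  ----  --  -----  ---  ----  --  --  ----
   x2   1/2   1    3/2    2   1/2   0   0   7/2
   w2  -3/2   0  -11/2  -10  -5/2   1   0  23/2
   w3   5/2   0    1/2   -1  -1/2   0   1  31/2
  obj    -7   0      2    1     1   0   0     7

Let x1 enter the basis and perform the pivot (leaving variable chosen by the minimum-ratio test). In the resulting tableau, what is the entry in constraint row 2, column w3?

3/5

Ratio test on column x1 — row 1: (7/2)/(1/2) = 7; row 2: entry -3/2 ≤ 0; row 3: (31/2)/(5/2) = 31/5. Minimum is 31/5 at row 3 (w3 leaves); pivot element 5/2.
Divide row 3 by 5/2; eliminate column x1 from the other rows.
Row 2 update in column w3: 0 − (-3/2)·(2/5) = 3/5.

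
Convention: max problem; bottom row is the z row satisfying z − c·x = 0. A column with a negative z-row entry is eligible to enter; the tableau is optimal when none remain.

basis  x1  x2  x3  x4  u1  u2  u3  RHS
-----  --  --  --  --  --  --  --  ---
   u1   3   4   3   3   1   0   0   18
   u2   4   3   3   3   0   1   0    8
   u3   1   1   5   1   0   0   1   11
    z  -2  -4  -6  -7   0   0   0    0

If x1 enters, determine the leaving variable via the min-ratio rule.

u2

Column x1 entries and ratios — u1: 18/3 = 6; u2: 8/4 = 2; u3: 11/1 = 11.
Smallest ratio is 2 in the row of u2, so u2 leaves.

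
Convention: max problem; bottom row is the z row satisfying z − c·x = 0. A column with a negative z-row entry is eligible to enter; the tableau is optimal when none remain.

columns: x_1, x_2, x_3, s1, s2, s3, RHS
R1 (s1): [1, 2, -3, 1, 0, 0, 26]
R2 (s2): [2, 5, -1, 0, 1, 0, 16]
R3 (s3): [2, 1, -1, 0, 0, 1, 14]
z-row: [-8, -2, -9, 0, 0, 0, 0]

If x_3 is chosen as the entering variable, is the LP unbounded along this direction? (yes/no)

Every constraint-row entry in column x_3 is ≤ 0, so increasing x_3 is unbounded.

yes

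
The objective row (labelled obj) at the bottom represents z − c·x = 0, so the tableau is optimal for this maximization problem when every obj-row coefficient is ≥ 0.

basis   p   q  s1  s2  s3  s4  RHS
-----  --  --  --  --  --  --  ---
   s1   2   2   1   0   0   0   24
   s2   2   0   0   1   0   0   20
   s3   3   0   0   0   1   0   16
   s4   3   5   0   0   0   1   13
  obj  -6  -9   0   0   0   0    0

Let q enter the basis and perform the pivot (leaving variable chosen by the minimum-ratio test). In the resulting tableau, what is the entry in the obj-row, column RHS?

117/5

Ratio test on column q — row 1: 24/2 = 12; row 2: entry 0 ≤ 0; row 3: entry 0 ≤ 0; row 4: 13/5 = 13/5. Minimum is 13/5 at row 4 (s4 leaves); pivot element 5.
Divide row 4 by 5; eliminate column q from the other rows.
obj-row update in column RHS: 0 − (-9)·(13/5) = 117/5.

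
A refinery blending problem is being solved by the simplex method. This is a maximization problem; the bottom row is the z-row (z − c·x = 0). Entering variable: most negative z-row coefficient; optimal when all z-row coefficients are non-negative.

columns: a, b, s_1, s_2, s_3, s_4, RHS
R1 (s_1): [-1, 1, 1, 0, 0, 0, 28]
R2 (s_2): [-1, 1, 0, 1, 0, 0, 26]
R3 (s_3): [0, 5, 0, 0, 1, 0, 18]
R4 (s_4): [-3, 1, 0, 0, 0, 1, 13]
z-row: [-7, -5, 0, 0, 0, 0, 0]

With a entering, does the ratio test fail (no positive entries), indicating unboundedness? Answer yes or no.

Every constraint-row entry in column a is ≤ 0, so increasing a is unbounded.

yes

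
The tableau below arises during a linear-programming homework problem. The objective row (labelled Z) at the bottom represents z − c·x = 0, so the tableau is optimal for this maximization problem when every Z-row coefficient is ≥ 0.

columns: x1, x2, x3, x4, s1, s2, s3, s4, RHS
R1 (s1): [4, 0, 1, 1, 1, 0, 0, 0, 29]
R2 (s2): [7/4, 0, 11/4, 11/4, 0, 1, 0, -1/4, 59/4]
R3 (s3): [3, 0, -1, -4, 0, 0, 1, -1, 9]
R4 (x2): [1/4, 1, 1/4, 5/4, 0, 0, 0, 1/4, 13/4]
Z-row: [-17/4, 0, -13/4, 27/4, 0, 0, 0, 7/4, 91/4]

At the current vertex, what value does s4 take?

s4 is not in the basis, so in the current basic feasible solution s4 = 0.

0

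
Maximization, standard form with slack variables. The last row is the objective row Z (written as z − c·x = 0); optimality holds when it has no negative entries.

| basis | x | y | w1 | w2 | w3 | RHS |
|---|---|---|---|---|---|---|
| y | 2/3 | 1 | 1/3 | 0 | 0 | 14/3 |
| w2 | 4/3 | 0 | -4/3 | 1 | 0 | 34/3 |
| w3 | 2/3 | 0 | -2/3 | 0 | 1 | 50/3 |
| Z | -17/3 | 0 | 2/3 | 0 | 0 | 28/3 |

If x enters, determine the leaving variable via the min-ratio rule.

Column x entries and ratios — y: (14/3)/(2/3) = 7; w2: (34/3)/(4/3) = 17/2; w3: (50/3)/(2/3) = 25.
Smallest ratio is 7 in the row of y, so y leaves.

y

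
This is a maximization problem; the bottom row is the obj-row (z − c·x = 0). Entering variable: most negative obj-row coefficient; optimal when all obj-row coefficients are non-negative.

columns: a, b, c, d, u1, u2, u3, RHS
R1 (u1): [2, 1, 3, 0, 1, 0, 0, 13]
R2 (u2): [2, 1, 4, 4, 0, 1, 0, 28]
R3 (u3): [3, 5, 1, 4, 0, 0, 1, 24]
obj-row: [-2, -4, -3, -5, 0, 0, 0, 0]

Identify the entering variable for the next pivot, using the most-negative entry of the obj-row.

d

Negative obj-row entries: a: -2, b: -4, c: -3, d: -5.
The most negative is -5 in column d, so d enters.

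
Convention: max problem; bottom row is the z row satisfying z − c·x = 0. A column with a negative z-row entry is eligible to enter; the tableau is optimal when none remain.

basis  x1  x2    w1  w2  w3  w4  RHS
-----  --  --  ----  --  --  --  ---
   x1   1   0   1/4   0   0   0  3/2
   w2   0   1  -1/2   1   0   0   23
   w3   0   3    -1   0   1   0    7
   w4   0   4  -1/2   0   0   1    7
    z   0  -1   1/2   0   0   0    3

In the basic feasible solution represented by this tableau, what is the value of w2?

w2 is basic (row 2); its value is the RHS of that row, 23.

23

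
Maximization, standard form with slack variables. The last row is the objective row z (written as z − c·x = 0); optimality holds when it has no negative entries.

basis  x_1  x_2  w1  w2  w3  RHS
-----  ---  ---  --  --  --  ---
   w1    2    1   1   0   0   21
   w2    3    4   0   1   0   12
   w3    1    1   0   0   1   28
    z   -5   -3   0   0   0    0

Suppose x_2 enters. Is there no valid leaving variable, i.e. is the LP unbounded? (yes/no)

Column x_2 has positive entries in row(s) 1, 2, 3, so the ratio test bounds it — not unbounded.

no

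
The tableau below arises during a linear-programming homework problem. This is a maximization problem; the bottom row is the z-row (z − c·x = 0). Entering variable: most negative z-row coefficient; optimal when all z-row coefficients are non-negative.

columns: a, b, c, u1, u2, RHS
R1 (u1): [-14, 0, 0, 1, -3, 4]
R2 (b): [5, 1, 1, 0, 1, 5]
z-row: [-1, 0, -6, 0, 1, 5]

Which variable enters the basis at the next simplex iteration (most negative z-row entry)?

Negative z-row entries: a: -1, c: -6.
The most negative is -6 in column c, so c enters.

c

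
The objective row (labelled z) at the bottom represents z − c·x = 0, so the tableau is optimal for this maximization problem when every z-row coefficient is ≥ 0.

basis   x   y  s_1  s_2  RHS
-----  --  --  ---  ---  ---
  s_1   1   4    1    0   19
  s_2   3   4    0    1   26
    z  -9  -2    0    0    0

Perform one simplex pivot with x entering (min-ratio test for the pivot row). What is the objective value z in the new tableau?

78

Ratio test on column x — row 1: 19/1 = 19; row 2: 26/3 = 26/3. Minimum is 26/3 at row 2 (s_2 leaves); pivot element 3.
Pivot on row 2; the z-row RHS becomes 0 − (-9)·(26/3) = 78.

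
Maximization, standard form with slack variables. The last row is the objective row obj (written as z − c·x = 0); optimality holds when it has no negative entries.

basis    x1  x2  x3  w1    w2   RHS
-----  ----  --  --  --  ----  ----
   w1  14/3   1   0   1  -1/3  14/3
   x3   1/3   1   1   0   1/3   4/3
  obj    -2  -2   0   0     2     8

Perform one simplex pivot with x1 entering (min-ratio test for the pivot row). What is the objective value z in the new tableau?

10

Ratio test on column x1 — row 1: (14/3)/(14/3) = 1; row 2: (4/3)/(1/3) = 4. Minimum is 1 at row 1 (w1 leaves); pivot element 14/3.
Pivot on row 1; the obj-row RHS becomes 8 − (-2)·1 = 10.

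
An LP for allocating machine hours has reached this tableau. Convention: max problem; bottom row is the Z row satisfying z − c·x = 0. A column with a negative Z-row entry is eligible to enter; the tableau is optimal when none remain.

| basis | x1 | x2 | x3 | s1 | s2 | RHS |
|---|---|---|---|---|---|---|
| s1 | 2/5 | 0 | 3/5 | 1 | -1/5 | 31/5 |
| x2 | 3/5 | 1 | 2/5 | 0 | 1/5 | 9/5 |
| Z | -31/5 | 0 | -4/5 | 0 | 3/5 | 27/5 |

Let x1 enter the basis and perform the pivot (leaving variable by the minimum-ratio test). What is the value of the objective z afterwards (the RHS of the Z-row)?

Ratio test on column x1 — row 1: (31/5)/(2/5) = 31/2; row 2: (9/5)/(3/5) = 3. Minimum is 3 at row 2 (x2 leaves); pivot element 3/5.
Pivot on row 2; the Z-row RHS becomes 27/5 − (-31/5)·3 = 24.

24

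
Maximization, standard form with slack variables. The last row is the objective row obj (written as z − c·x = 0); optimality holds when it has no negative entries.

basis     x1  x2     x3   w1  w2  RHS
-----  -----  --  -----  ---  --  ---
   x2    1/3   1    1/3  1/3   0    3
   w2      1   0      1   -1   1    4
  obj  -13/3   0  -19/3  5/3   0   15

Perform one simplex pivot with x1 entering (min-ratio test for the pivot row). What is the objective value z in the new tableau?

Ratio test on column x1 — row 1: 3/(1/3) = 9; row 2: 4/1 = 4. Minimum is 4 at row 2 (w2 leaves); pivot element 1.
Pivot on row 2; the obj-row RHS becomes 15 − (-13/3)·4 = 97/3.

97/3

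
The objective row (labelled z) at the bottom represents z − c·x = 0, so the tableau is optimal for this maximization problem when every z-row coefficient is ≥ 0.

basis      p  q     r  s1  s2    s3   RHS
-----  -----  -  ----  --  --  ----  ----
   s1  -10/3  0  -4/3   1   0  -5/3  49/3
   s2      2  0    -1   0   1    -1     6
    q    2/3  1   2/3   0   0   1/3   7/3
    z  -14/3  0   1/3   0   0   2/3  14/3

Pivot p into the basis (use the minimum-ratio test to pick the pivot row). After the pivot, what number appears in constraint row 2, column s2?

Ratio test on column p — row 1: entry -10/3 ≤ 0; row 2: 6/2 = 3; row 3: (7/3)/(2/3) = 7/2. Minimum is 3 at row 2 (s2 leaves); pivot element 2.
Divide row 2 by 2; eliminate column p from the other rows.
In the new row 2, the s2 entry is the old entry divided by the pivot: 1/2 = 1/2.

1/2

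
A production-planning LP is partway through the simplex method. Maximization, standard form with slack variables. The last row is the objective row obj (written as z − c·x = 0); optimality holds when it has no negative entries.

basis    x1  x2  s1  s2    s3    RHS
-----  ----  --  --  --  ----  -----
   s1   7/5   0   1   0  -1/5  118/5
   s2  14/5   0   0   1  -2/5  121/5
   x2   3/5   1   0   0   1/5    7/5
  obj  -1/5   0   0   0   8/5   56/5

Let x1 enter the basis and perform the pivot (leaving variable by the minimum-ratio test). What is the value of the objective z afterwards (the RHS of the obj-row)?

Ratio test on column x1 — row 1: (118/5)/(7/5) = 118/7; row 2: (121/5)/(14/5) = 121/14; row 3: (7/5)/(3/5) = 7/3. Minimum is 7/3 at row 3 (x2 leaves); pivot element 3/5.
Pivot on row 3; the obj-row RHS becomes 56/5 − (-1/5)·(7/3) = 35/3.

35/3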